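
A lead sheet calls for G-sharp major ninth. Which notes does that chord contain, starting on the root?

G#  B#  D#  F##  A#

G-sharp major ninth: major ninth on G#.
G# — root
B# — major 3rd
D# — perfect 5th
F## — major 7th
A# — major 9th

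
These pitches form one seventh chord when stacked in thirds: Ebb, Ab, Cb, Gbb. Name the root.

Arranged so that each adjacent pair is a third by letter name: Ab – Cb – Ebb – Gbb.
The bottom of that stack, Ab, is the root (this is Ab diminished seventh).

Ab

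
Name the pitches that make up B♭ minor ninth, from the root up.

B-flat  D-flat  F  A-flat  C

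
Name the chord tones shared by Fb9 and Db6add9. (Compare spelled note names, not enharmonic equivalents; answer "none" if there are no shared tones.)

Ab

Fb9 = Fb, Ab, Cb, Ebb, Gb.
Db6add9 = Db, F, Ab, Bb, Eb.
Shared: Ab.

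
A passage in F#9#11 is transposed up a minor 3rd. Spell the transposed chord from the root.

A minor 3rd up from F# is A, so the new chord is A dominant ninth sharp eleven.
Root: A
Major 3rd (3rd): C#
Perfect 5th (5th): E
Minor 7th (7th): G
Major 9th (9th): B
Augmented 11th (11th): D#

A, C#, E, G, B, D#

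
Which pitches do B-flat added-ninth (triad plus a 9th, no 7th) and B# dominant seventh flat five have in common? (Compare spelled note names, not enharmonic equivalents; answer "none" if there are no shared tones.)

none

B-flat added-ninth: B-flat D F C
B# dominant seventh flat five: B-sharp D-double-sharp F-sharp A-sharp
Common to both → none.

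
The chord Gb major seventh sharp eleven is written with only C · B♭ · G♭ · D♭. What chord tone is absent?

F

Gb major seventh sharp eleven = G♭, B♭, D♭, F, C. The voicing lacks the 7th (major 7th), F.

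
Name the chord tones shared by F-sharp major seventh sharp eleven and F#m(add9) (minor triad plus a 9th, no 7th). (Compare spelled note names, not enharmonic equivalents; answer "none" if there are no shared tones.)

F-sharp major seventh sharp eleven: F# A# C# E# B#
F#m(add9): F# A C# G#
Common to both → F#, C#.

F# – C#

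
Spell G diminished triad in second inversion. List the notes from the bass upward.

D-flat  G  B-flat

In root position, G diminished triad is G–B-flat–D-flat.
Second inversion puts the fifth (D-flat) in the bass.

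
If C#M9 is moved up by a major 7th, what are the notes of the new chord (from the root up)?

B♯, D𝄪, F𝄪, A𝄪, C𝄪

C♯ up a major 7th → B♯. New chord: B♯ major ninth.
- root: B♯
- major 3rd: D𝄪
- perfect 5th: F𝄪
- major 7th: A𝄪
- major 9th: C𝄪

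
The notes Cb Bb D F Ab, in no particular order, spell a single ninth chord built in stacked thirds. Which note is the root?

Stacking in thirds gives Bb – D – F – Ab – Cb, so Bb is the root — Bb dominant seventh flat nine.

Bb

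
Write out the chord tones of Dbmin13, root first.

Dbmin13: minor thirteenth on Db.
Db — root
Fb — minor 3rd
Ab — perfect 5th
Cb — minor 7th
Eb — major 9th
Gb — perfect 11th
Bb — major 13th

Db, Fb, Ab, Cb, Eb, Gb, Bb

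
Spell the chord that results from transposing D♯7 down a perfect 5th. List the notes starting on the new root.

D# down a perfect 5th → G#. New chord: G# dominant seventh.
- root: G#
- major 3rd: B#
- perfect 5th: D#
- minor 7th: F#

G#  B#  D#  F#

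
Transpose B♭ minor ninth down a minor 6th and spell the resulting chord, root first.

D, F, A, C, E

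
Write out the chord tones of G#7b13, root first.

G# B# D# F# E

G#7b13: dominant seventh flat thirteen on G#.
Root: G#
Major 3rd (3rd): B#
Perfect 5th (5th): D#
Minor 7th (7th): F#
Minor 13th (13th): E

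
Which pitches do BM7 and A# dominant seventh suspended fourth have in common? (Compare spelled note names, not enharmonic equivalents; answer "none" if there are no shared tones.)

BM7 = B, D#, F#, A#.
A# dominant seventh suspended fourth = A#, D#, E#, G#.
Shared: D#, A#.

D# A#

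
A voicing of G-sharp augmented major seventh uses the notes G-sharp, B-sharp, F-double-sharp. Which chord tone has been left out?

D-double-sharp

G-sharp augmented major seventh = G-sharp, B-sharp, D-double-sharp, F-double-sharp. The voicing lacks the 5th (augmented 5th), D-double-sharp.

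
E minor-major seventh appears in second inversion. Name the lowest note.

E minor-major seventh in root position is E–G–B–D-sharp.
Second inversion places the fifth in the bass, which is B.

B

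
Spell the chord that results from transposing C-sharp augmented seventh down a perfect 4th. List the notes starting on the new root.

Transposed root: C# → G# (perfect 4th down). So we spell G# augmented seventh:
Root: G#
Major 3rd (3rd): B#
Augmented 5th (5th): D##
Minor 7th (7th): F#

G#, B#, D##, F#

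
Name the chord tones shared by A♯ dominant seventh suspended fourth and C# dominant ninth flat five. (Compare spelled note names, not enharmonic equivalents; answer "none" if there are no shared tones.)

D-sharp – E-sharp

A♯ dominant seventh suspended fourth = A-sharp, D-sharp, E-sharp, G-sharp.
C# dominant ninth flat five = C-sharp, E-sharp, G, B, D-sharp.
Shared: D-sharp, E-sharp.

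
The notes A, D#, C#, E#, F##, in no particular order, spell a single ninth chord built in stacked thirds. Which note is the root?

Arranged so that each adjacent pair is a third by letter name: D# – F## – A – C# – E#.
The bottom of that stack, D#, is the root (this is D# dominant ninth flat five).

D#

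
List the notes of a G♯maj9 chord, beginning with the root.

G#, B#, D#, F##, A#

Root G#, quality major ninth:
Root: G#
Major 3rd (3rd): B#
Perfect 5th (5th): D#
Major 7th (7th): F##
Major 9th (9th): A#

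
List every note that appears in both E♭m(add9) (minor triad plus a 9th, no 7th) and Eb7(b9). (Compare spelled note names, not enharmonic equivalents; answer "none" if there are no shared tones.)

E♭m(add9): E♭ G♭ B♭ F
Eb7(b9): E♭ G B♭ D♭ F♭
Common to both → E♭, B♭.

E♭, B♭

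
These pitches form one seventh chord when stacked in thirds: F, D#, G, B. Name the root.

Arranged so that each adjacent pair is a third by letter name: G – B – D# – F.
The bottom of that stack, G, is the root (this is G augmented seventh).

G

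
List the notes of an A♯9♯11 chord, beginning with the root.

A#, C##, E#, G#, B#, D##

A♯9♯11 is a dominant ninth sharp eleven built on A#.
Root: A#
Major 3rd (3rd): C##
Perfect 5th (5th): E#
Minor 7th (7th): G#
Major 9th (9th): B#
Augmented 11th (11th): D##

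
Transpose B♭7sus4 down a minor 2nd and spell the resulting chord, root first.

Transposed root: Bb → A (minor 2nd down). So we spell A dominant seventh suspended fourth:
root → A
4th (perfect 4th) → D
5th (perfect 5th) → E
7th (minor 7th) → G

A, D, E, G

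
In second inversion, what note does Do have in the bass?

Ab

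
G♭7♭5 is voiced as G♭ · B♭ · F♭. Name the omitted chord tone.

The full G♭7♭5 chord is G♭, B♭, D𝄫, F♭.
Comparing with the voicing, the diminished 5th (5th) — D𝄫 — is absent.

D𝄫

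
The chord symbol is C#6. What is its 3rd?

E#

Root of C#6 = C#. The 3rd is a major 3rd: C# up a major 3rd → E#.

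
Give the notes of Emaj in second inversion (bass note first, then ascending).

B E G♯

Emaj = E–G♯–B; second inversion → fifth (B) lowest.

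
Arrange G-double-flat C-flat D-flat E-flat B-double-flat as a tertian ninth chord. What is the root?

C-flat

Stacking in thirds gives C-flat – E-flat – G-double-flat – B-double-flat – D-flat, so C-flat is the root — C-flat dominant ninth flat five.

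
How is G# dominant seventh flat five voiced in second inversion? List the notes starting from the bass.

In root position, G# dominant seventh flat five is G♯–B♯–D–F♯.
Second inversion puts the fifth (D) in the bass.

D F♯ G♯ B♯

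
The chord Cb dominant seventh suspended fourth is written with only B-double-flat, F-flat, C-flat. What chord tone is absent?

Cb dominant seventh suspended fourth = C-flat, F-flat, G-flat, B-double-flat. The voicing lacks the 5th (perfect 5th), G-flat.

G-flat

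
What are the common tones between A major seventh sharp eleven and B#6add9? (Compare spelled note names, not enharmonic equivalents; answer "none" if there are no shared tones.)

none

A major seventh sharp eleven: A C# E G# D#
B#6add9: B# D## F## G## C##
Common to both → none.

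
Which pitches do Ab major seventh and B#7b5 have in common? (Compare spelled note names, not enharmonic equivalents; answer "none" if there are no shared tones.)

none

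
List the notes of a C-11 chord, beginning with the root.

C, E♭, G, B♭, D, F

C-11: minor eleventh on C.
- root: C
- minor 3rd: E♭
- perfect 5th: G
- minor 7th: B♭
- major 9th: D
- perfect 11th: F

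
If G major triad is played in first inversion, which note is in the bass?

B

G major triad = G–B–D. First inversion → third in the bass = B.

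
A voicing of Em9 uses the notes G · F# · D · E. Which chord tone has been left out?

B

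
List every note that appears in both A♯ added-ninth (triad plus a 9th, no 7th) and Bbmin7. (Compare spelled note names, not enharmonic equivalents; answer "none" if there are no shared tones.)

A♯ added-ninth = A#, C##, E#, B#.
Bbmin7 = Bb, Db, F, Ab.
Shared: none.

none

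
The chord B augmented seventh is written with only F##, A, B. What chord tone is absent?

D#

B augmented seventh = B, D#, F##, A. The voicing lacks the 3rd (major 3rd), D#.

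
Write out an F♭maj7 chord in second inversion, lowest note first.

Cb  Eb  Fb  Ab

In root position, F♭maj7 is Fb–Ab–Cb–Eb.
Second inversion puts the fifth (Cb) in the bass.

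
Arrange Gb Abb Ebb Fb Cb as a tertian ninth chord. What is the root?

Stacking in thirds gives Fb – Abb – Cb – Ebb – Gb, so Fb is the root — Fb minor ninth.

Fb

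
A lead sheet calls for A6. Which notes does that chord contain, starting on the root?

A, C#, E, F#

Root A, quality major sixth:
A — root
C# — major 3rd
E — perfect 5th
F# — major 6th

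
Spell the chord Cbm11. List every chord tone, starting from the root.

Cbm11 is a minor eleventh built on Cb.
Root: Cb
Minor 3rd (3rd): Ebb
Perfect 5th (5th): Gb
Minor 7th (7th): Bbb
Major 9th (9th): Db
Perfect 11th (11th): Fb

Cb – Ebb – Gb – Bbb – Db – Fb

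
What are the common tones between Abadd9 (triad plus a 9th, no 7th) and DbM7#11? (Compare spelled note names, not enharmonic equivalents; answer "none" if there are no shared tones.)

Ab – C

Abadd9: Ab C Eb Bb
DbM7#11: Db F Ab C G
Common to both → Ab, C.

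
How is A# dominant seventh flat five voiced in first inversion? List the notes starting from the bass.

C## – E – G# – A#

A# dominant seventh flat five = A#–C##–E–G#; first inversion → third (C##) lowest.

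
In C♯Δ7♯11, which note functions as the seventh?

B#

Root of C♯Δ7♯11 = C#. The 7th is a major 7th: C# up a major 7th → B#.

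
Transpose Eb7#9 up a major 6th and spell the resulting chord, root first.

A major 6th up from Eb is C, so the new chord is C dominant seventh sharp nine.
root → C
3rd (major 3rd) → E
5th (perfect 5th) → G
7th (minor 7th) → Bb
9th (augmented 9th) → D#

C  E  G  Bb  D#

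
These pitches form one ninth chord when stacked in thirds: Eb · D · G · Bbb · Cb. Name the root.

Cb

Stacking in thirds gives Cb – Eb – G – Bbb – D, so Cb is the root — Cb dominant seventh sharp nine sharp five.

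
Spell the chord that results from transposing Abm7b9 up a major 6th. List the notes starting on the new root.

A major 6th up from Ab is F, so the new chord is F minor seventh flat nine.
F — root
Ab — minor 3rd
C — perfect 5th
Eb — minor 7th
Gb — minor 9th

F Ab C Eb Gb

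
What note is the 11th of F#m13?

B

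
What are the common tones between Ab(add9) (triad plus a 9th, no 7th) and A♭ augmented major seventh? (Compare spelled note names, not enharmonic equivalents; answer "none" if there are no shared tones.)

Ab C

Ab(add9): Ab C Eb Bb
A♭ augmented major seventh: Ab C E G
Common to both → Ab, C.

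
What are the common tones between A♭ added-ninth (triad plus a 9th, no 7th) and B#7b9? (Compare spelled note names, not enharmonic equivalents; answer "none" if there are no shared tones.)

none

A♭ added-ninth: A♭ C E♭ B♭
B#7b9: B♯ D𝄪 F𝄪 A♯ C♯
Common to both → none.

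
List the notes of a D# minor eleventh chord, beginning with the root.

D♯ F♯ A♯ C♯ E♯ G♯

D# minor eleventh is a minor eleventh built on D♯.
D♯ — root
F♯ — minor 3rd
A♯ — perfect 5th
C♯ — minor 7th
E♯ — major 9th
G♯ — perfect 11th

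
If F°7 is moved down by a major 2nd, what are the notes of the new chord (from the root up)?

Eb Gb Bbb Dbb

A major 2nd down from F is Eb, so the new chord is Eb diminished seventh.
- root: Eb
- minor 3rd: Gb
- diminished 5th: Bbb
- diminished 7th: Dbb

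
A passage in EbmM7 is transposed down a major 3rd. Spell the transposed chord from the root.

Cb – Ebb – Gb – Bb

Eb down a major 3rd → Cb. New chord: Cb minor-major seventh.
root → Cb
3rd (minor 3rd) → Ebb
5th (perfect 5th) → Gb
7th (major 7th) → Bb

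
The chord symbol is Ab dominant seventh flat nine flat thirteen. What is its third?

Ab dominant seventh flat nine flat thirteen is built on A-flat; its 3rd is a major 3rd above the root.
A third above A uses the letter C, and the major 3rd above A-flat is C.

C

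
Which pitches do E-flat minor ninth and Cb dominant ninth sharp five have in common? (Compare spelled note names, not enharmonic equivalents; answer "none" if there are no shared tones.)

E-flat minor ninth: E-flat G-flat B-flat D-flat F
Cb dominant ninth sharp five: C-flat E-flat G B-double-flat D-flat
Common to both → E-flat, D-flat.

E-flat, D-flat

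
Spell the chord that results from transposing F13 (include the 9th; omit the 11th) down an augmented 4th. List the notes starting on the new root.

Cb Eb Gb Bbb Db Ab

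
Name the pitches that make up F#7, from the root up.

F♯ – A♯ – C♯ – E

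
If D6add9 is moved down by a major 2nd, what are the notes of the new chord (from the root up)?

Transposed root: D → C (major 2nd down). So we spell C six-nine:
C — root
E — major 3rd
G — perfect 5th
A — major 6th
D — major 9th

C E G A D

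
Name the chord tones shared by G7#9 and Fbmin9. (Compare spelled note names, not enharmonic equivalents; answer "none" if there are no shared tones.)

G7#9: G B D F A#
Fbmin9: Fb Abb Cb Ebb Gb
Common to both → none.

none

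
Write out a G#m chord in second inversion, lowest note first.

D#  G#  B

In root position, G#m is G#–B–D#.
Second inversion puts the fifth (D#) in the bass.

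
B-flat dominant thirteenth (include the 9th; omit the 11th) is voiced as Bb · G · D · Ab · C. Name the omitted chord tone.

F

B-flat dominant thirteenth = Bb, D, F, Ab, C, G. The voicing lacks the 5th (perfect 5th), F.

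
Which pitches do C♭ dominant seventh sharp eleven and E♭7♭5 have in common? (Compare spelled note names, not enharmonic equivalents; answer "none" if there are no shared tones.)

C♭ dominant seventh sharp eleven = Cb, Eb, Gb, Bbb, F.
E♭7♭5 = Eb, G, Bbb, Db.
Shared: Eb, Bbb.

Eb – Bbb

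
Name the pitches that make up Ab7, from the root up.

Ab, C, Eb, Gb

Root Ab, quality dominant seventh:
Ab — root
C — major 3rd
Eb — perfect 5th
Gb — minor 7th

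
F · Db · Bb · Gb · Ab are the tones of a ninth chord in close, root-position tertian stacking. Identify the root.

Arranged so that each adjacent pair is a third by letter name: Gb – Bb – Db – F – Ab.
The bottom of that stack, Gb, is the root (this is Gb major ninth).

Gb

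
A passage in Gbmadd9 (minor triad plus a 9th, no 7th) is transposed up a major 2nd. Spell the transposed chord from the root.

Ab Cb Eb Bb

A major 2nd up from Gb is Ab, so the new chord is Ab minor added-ninth.
- root: Ab
- minor 3rd: Cb
- perfect 5th: Eb
- major 9th: Bb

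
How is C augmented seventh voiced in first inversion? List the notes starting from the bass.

In root position, C augmented seventh is C–E–G-sharp–B-flat.
First inversion puts the third (E) in the bass.

E G-sharp B-flat C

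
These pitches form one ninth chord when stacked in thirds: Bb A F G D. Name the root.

G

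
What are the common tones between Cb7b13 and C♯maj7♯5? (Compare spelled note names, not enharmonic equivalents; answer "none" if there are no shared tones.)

Cb7b13 = Cb, Eb, Gb, Bbb, Abb.
C♯maj7♯5 = C#, E#, G##, B#.
Shared: none.

none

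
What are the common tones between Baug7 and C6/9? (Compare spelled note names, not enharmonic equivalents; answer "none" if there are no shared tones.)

Baug7 = B, D#, F##, A.
C6/9 = C, E, G, A, D.
Shared: A.

A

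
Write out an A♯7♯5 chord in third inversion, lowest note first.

G# – A# – C## – E##

A♯7♯5 = A#–C##–E##–G#; third inversion → seventh (G#) lowest.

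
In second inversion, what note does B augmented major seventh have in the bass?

B augmented major seventh = B–D-sharp–F-double-sharp–A-sharp. Second inversion → fifth in the bass = F-double-sharp.

F-double-sharp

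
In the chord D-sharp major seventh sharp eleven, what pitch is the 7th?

C-double-sharp

D-sharp major seventh sharp eleven is built on D-sharp; its 7th is a major 7th above the root.
A seventh above D uses the letter C, and the major 7th above D-sharp is C-double-sharp.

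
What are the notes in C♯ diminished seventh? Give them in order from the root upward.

C#  E  G  Bb

C♯ diminished seventh: diminished seventh on C#.
C# — root
E — minor 3rd
G — diminished 5th
Bb — diminished 7th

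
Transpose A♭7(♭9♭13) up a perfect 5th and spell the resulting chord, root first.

A perfect 5th up from Ab is Eb, so the new chord is Eb dominant seventh flat nine flat thirteen.
Eb — root
G — major 3rd
Bb — perfect 5th
Db — minor 7th
Fb — minor 9th
Cb — minor 13th

Eb, G, Bb, Db, Fb, Cb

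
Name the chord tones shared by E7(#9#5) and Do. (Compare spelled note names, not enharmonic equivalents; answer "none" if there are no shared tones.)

E7(#9#5) = E, G#, B#, D, F##.
Do = D, F, Ab.
Shared: D.

D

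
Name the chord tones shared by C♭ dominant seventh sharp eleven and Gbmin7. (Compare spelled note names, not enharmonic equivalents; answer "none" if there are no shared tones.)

Gb  Bbb

C♭ dominant seventh sharp eleven = Cb, Eb, Gb, Bbb, F.
Gbmin7 = Gb, Bbb, Db, Fb.
Shared: Gb, Bbb.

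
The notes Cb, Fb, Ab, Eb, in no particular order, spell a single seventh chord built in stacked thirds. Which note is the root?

Fb

Arranged so that each adjacent pair is a third by letter name: Fb – Ab – Cb – Eb.
The bottom of that stack, Fb, is the root (this is Fb major seventh).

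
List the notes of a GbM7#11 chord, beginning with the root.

GbM7#11: major seventh sharp eleven on G♭.
Root: G♭
Major 3rd (3rd): B♭
Perfect 5th (5th): D♭
Major 7th (7th): F
Augmented 11th (11th): C

G♭, B♭, D♭, F, C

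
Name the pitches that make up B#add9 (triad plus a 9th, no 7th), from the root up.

B# – D## – F## – C##

B#add9 is an added-ninth built on B#.
B# — root
D## — major 3rd
F## — perfect 5th
C## — major 9th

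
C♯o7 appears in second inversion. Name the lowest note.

C♯o7 in root position is C♯–E–G–B♭.
Second inversion places the fifth in the bass, which is G.

G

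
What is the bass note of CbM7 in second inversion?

CbM7 in root position is Cb–Eb–Gb–Bb.
Second inversion places the fifth in the bass, which is Gb.

Gb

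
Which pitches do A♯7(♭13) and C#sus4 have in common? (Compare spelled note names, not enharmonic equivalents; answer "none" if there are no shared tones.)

G#  F#

A♯7(♭13): A# C## E# G# F#
C#sus4: C# F# G#
Common to both → G#, F#.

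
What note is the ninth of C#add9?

D#

Root of C#add9 = C#. The 9th is a major 9th: C# up a major 9th → D#.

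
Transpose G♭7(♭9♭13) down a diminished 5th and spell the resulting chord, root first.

Transposed root: G♭ → C (diminished 5th down). So we spell C dominant seventh flat nine flat thirteen:
Root: C
Major 3rd (3rd): E
Perfect 5th (5th): G
Minor 7th (7th): B♭
Minor 9th (9th): D♭
Minor 13th (13th): A♭

C E G B♭ D♭ A♭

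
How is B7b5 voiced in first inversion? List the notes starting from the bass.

D# – F – A – B

In root position, B7b5 is B–D#–F–A.
First inversion puts the third (D#) in the bass.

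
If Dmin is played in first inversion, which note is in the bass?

Dmin = D–F–A. First inversion → third in the bass = F.

F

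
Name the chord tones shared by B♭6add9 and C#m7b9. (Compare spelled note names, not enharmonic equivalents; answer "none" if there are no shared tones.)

D

B♭6add9: Bb D F G C
C#m7b9: C# E G# B D
Common to both → D.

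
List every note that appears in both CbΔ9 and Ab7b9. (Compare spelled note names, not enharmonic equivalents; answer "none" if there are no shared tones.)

CbΔ9: Cb Eb Gb Bb Db
Ab7b9: Ab C Eb Gb Bbb
Common to both → Eb, Gb.

Eb  Gb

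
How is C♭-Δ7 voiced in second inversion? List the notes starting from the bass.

C♭-Δ7 = Cb–Ebb–Gb–Bb; second inversion → fifth (Gb) lowest.

Gb, Bb, Cb, Ebb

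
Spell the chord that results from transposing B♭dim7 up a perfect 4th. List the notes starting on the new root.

Eb, Gb, Bbb, Dbb

Bb up a perfect 4th → Eb. New chord: Eb diminished seventh.
root → Eb
3rd (minor 3rd) → Gb
5th (diminished 5th) → Bbb
7th (diminished 7th) → Dbb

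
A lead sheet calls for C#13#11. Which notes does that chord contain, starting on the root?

C#13#11 is a dominant thirteenth sharp eleven built on C#.
C# — root
E# — major 3rd
G# — perfect 5th
B — minor 7th
D# — major 9th
F## — augmented 11th
A# — major 13th

C#, E#, G#, B, D#, F##, A#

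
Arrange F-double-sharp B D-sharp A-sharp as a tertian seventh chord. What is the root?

Stacking in thirds gives B – D-sharp – F-double-sharp – A-sharp, so B is the root — B augmented major seventh.

B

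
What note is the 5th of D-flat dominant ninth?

Ab

D-flat dominant ninth is built on Db; its 5th is a perfect 5th above the root.
A fifth above D uses the letter A, and the perfect 5th above Db is Ab.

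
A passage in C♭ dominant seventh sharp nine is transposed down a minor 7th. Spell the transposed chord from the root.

Transposed root: Cb → Db (minor 7th down). So we spell Db dominant seventh sharp nine:
root → Db
3rd (major 3rd) → F
5th (perfect 5th) → Ab
7th (minor 7th) → Cb
9th (augmented 9th) → E

Db  F  Ab  Cb  E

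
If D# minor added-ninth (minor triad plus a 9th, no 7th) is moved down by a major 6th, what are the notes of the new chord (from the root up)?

F# – A – C# – G#

D# down a major 6th → F#. New chord: F# minor added-ninth.
- root: F#
- minor 3rd: A
- perfect 5th: C#
- major 9th: G#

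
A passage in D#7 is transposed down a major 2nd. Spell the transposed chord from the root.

C#, E#, G#, B

Transposed root: D# → C# (major 2nd down). So we spell C# dominant seventh:
Root: C#
Major 3rd (3rd): E#
Perfect 5th (5th): G#
Minor 7th (7th): B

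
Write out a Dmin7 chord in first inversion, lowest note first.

F – A – C – D

Dmin7 = D–F–A–C; first inversion → third (F) lowest.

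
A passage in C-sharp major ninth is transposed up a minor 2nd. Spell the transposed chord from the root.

A minor 2nd up from C-sharp is D, so the new chord is D major ninth.
- root: D
- major 3rd: F-sharp
- perfect 5th: A
- major 7th: C-sharp
- major 9th: E

D  F-sharp  A  C-sharp  E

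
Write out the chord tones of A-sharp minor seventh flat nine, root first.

A-sharp minor seventh flat nine: minor seventh flat nine on A♯.
A♯ — root
C♯ — minor 3rd
E♯ — perfect 5th
G♯ — minor 7th
B — minor 9th

A♯ C♯ E♯ G♯ B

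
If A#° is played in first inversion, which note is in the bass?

C♯

A#° in root position is A♯–C♯–E.
First inversion places the third in the bass, which is C♯.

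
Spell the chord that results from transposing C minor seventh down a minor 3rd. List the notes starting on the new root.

A C E G

C down a minor 3rd → A. New chord: A minor seventh.
A — root
C — minor 3rd
E — perfect 5th
G — minor 7th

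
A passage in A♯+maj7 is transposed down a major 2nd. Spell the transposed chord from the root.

G#  B#  D##  F##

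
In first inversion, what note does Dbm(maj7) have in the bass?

F♭

Dbm(maj7) = D♭–F♭–A♭–C. First inversion → third in the bass = F♭.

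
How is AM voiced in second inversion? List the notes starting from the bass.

E, A, C#

In root position, AM is A–C#–E.
Second inversion puts the fifth (E) in the bass.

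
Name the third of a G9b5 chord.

B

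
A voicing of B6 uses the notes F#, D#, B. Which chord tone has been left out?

G#

The full B6 chord is B, D#, F#, G#.
Comparing with the voicing, the major 6th (6th) — G# — is absent.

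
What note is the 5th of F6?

Root of F6 = F. The 5th is a perfect 5th: F up a perfect 5th → C.

C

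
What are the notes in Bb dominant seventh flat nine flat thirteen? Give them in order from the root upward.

Bb dominant seventh flat nine flat thirteen: dominant seventh flat nine flat thirteen on Bb.
Root: Bb
Major 3rd (3rd): D
Perfect 5th (5th): F
Minor 7th (7th): Ab
Minor 9th (9th): Cb
Minor 13th (13th): Gb

Bb – D – F – Ab – Cb – Gb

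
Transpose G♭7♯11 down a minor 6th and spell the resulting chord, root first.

Bb  D  F  Ab  E

A minor 6th down from Gb is Bb, so the new chord is Bb dominant seventh sharp eleven.
Bb — root
D — major 3rd
F — perfect 5th
Ab — minor 7th
E — augmented 11th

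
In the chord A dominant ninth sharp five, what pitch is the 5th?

A dominant ninth sharp five is built on A; its 5th is an augmented 5th above the root.
A fifth above A uses the letter E, and the augmented 5th above A is E♯.

E♯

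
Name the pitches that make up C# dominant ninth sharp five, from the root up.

C-sharp – E-sharp – G-double-sharp – B – D-sharp

C# dominant ninth sharp five is a dominant ninth sharp five built on C-sharp.
Root: C-sharp
Major 3rd (3rd): E-sharp
Augmented 5th (5th): G-double-sharp
Minor 7th (7th): B
Major 9th (9th): D-sharp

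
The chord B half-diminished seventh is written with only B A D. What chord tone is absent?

B half-diminished seventh = B, D, F, A. The voicing lacks the 5th (diminished 5th), F.

F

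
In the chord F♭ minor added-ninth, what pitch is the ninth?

F♭ minor added-ninth is built on Fb; its 9th is a major 9th above the root.
A second above F uses the letter G, and the major 9th above Fb is Gb.

Gb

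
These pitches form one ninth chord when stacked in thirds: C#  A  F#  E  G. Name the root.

F#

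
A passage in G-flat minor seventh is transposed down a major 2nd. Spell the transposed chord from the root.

Fb Abb Cb Ebb

A major 2nd down from Gb is Fb, so the new chord is Fb minor seventh.
root → Fb
3rd (minor 3rd) → Abb
5th (perfect 5th) → Cb
7th (minor 7th) → Ebb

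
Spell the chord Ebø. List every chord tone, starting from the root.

Eb, Gb, Bbb, Db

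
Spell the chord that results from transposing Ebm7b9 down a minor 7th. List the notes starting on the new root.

F, Ab, C, Eb, Gb

A minor 7th down from Eb is F, so the new chord is F minor seventh flat nine.
root → F
3rd (minor 3rd) → Ab
5th (perfect 5th) → C
7th (minor 7th) → Eb
9th (minor 9th) → Gb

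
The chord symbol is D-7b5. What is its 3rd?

D-7b5 is built on D; its 3rd is a minor 3rd above the root.
A third above D uses the letter F, and the minor 3rd above D is F.

F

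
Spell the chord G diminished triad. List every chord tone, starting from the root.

G diminished triad is a diminished triad built on G.
root → G
3rd (minor 3rd) → B♭
5th (diminished 5th) → D♭

G  B♭  D♭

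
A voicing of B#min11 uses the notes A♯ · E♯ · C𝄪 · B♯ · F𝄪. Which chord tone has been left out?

D♯

B#min11 = B♯, D♯, F𝄪, A♯, C𝄪, E♯. The voicing lacks the 3rd (minor 3rd), D♯.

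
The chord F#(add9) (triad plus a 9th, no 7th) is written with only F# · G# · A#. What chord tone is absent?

C#

The full F#(add9) chord is F#, A#, C#, G#.
Comparing with the voicing, the perfect 5th (5th) — C# — is absent.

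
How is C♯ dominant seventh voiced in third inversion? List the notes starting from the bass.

In root position, C♯ dominant seventh is C#–E#–G#–B.
Third inversion puts the seventh (B) in the bass.

B – C# – E# – G#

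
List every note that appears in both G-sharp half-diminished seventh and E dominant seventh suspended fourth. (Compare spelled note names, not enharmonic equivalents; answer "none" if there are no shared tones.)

B D

G-sharp half-diminished seventh = G-sharp, B, D, F-sharp.
E dominant seventh suspended fourth = E, A, B, D.
Shared: B, D.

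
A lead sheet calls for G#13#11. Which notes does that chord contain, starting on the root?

G#13#11 is a dominant thirteenth sharp eleven built on G#.
G# — root
B# — major 3rd
D# — perfect 5th
F# — minor 7th
A# — major 9th
C## — augmented 11th
E# — major 13th

G#, B#, D#, F#, A#, C##, E#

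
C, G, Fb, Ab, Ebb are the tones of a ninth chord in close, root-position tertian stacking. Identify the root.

Stacking in thirds gives Fb – Ab – C – Ebb – G, so Fb is the root — Fb dominant seventh sharp nine sharp five.

Fb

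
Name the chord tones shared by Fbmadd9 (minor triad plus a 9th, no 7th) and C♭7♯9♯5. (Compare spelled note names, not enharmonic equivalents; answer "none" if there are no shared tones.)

Cb

Fbmadd9: Fb Abb Cb Gb
C♭7♯9♯5: Cb Eb G Bbb D
Common to both → Cb.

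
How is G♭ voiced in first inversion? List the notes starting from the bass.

In root position, G♭ is G♭–B♭–D♭.
First inversion puts the third (B♭) in the bass.

B♭, D♭, G♭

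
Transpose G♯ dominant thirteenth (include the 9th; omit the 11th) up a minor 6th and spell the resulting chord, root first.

E  G-sharp  B  D  F-sharp  C-sharp

Transposed root: G-sharp → E (minor 6th up). So we spell E dominant thirteenth:
Root: E
Major 3rd (3rd): G-sharp
Perfect 5th (5th): B
Minor 7th (7th): D
Major 9th (9th): F-sharp
Major 13th (13th): C-sharp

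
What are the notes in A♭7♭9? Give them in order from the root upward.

A♭7♭9 is a dominant seventh flat nine built on Ab.
Root: Ab
Major 3rd (3rd): C
Perfect 5th (5th): Eb
Minor 7th (7th): Gb
Minor 9th (9th): Bbb

Ab C Eb Gb Bbb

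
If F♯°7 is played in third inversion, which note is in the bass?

F♯°7 = F#–A–C–Eb. Third inversion → seventh in the bass = Eb.

Eb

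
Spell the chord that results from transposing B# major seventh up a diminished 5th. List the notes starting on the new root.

F-sharp  A-sharp  C-sharp  E-sharp

Transposed root: B-sharp → F-sharp (diminished 5th up). So we spell F-sharp major seventh:
F-sharp — root
A-sharp — major 3rd
C-sharp — perfect 5th
E-sharp — major 7th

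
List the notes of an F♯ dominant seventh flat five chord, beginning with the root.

F# A# C E

F♯ dominant seventh flat five is a dominant seventh flat five built on F#.
F# — root
A# — major 3rd
C — diminished 5th
E — minor 7th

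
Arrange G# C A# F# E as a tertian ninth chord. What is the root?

Arranged so that each adjacent pair is a third by letter name: F# – A# – C – E – G#.
The bottom of that stack, F#, is the root (this is F# dominant ninth flat five).

F#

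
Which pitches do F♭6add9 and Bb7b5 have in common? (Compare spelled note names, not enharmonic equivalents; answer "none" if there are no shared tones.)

F♭, A♭

F♭6add9: F♭ A♭ C♭ D♭ G♭
Bb7b5: B♭ D F♭ A♭
Common to both → F♭, A♭.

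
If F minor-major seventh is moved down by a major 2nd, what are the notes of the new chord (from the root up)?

Transposed root: F → E-flat (major 2nd down). So we spell E-flat minor-major seventh:
- root: E-flat
- minor 3rd: G-flat
- perfect 5th: B-flat
- major 7th: D

E-flat, G-flat, B-flat, D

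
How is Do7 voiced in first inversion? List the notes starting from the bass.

Do7 = D–F–A♭–C♭; first inversion → third (F) lowest.

F, A♭, C♭, D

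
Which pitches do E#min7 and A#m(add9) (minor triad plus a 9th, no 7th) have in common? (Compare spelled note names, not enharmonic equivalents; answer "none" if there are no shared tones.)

E#min7: E♯ G♯ B♯ D♯
A#m(add9): A♯ C♯ E♯ B♯
Common to both → E♯, B♯.

E♯ – B♯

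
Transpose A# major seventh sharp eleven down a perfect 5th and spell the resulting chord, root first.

D♯ F𝄪 A♯ C𝄪 G𝄪

Transposed root: A♯ → D♯ (perfect 5th down). So we spell D♯ major seventh sharp eleven:
- root: D♯
- major 3rd: F𝄪
- perfect 5th: A♯
- major 7th: C𝄪
- augmented 11th: G𝄪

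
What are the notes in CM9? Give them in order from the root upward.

C E G B D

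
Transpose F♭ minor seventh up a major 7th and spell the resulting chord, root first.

E♭  G♭  B♭  D♭

Transposed root: F♭ → E♭ (major 7th up). So we spell E♭ minor seventh:
- root: E♭
- minor 3rd: G♭
- perfect 5th: B♭
- minor 7th: D♭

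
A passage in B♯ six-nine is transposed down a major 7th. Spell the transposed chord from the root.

B-sharp down a major 7th → C-sharp. New chord: C-sharp six-nine.
root → C-sharp
3rd (major 3rd) → E-sharp
5th (perfect 5th) → G-sharp
6th (major 6th) → A-sharp
9th (major 9th) → D-sharp

C-sharp  E-sharp  G-sharp  A-sharp  D-sharp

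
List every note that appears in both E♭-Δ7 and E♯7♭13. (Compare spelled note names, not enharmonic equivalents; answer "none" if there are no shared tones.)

E♭-Δ7: E♭ G♭ B♭ D
E♯7♭13: E♯ G𝄪 B♯ D♯ C♯
Common to both → none.

none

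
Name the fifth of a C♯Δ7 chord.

C♯Δ7 is built on C#; its 5th is a perfect 5th above the root.
A fifth above C uses the letter G, and the perfect 5th above C# is G#.

G#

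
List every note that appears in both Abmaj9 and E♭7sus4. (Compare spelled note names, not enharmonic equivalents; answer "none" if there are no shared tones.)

A♭, E♭, B♭

Abmaj9 = A♭, C, E♭, G, B♭.
E♭7sus4 = E♭, A♭, B♭, D♭.
Shared: A♭, E♭, B♭.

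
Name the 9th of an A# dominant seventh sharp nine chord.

Root of A# dominant seventh sharp nine = A-sharp. The 9th is an augmented 9th: A-sharp up an augmented 9th → B-double-sharp.

B-double-sharp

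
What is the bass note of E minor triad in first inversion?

G

E minor triad in root position is E–G–B.
First inversion places the third in the bass, which is G.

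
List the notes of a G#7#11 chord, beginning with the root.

G♯  B♯  D♯  F♯  C𝄪

G#7#11 is a dominant seventh sharp eleven built on G♯.
root → G♯
3rd (major 3rd) → B♯
5th (perfect 5th) → D♯
7th (minor 7th) → F♯
11th (augmented 11th) → C𝄪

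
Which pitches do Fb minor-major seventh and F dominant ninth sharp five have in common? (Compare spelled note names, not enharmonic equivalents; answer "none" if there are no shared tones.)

E-flat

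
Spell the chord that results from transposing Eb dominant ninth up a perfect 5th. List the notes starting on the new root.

A perfect 5th up from Eb is Bb, so the new chord is Bb dominant ninth.
root → Bb
3rd (major 3rd) → D
5th (perfect 5th) → F
7th (minor 7th) → Ab
9th (major 9th) → C

Bb – D – F – Ab – C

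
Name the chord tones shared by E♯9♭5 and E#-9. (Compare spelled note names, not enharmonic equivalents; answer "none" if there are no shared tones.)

E♯9♭5: E# G## B D# F##
E#-9: E# G# B# D# F##
Common to both → E#, D#, F##.

E#, D#, F##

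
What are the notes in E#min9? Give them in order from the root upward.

E#min9 is a minor ninth built on E#.
root → E#
3rd (minor 3rd) → G#
5th (perfect 5th) → B#
7th (minor 7th) → D#
9th (major 9th) → F##

E# – G# – B# – D# – F##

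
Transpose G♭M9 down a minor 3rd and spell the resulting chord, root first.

Eb G Bb D F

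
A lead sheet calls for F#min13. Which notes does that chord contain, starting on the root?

F# – A – C# – E – G# – B – D#

F#min13 is a minor thirteenth built on F#.
F# — root
A — minor 3rd
C# — perfect 5th
E — minor 7th
G# — major 9th
B — perfect 11th
D# — major 13th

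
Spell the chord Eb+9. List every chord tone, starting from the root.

Eb+9: dominant ninth sharp five on Eb.
root → Eb
3rd (major 3rd) → G
5th (augmented 5th) → B
7th (minor 7th) → Db
9th (major 9th) → F

Eb G B Db F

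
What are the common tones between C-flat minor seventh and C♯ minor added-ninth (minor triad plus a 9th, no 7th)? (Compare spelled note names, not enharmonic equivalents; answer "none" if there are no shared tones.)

none

C-flat minor seventh: Cb Ebb Gb Bbb
C♯ minor added-ninth: C# E G# D#
Common to both → none.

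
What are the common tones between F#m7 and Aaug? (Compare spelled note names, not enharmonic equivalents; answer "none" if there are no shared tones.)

A, C#

F#m7: F# A C# E
Aaug: A C# E#
Common to both → A, C#.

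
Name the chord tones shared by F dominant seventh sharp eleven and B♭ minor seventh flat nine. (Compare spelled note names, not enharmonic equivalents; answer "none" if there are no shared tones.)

F dominant seventh sharp eleven: F A C E-flat B
B♭ minor seventh flat nine: B-flat D-flat F A-flat C-flat
Common to both → F.

F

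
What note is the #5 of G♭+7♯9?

D

Root of G♭+7♯9 = Gb. The 5th is an augmented 5th: Gb up an augmented 5th → D.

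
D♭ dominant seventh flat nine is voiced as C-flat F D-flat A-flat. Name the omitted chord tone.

The full D♭ dominant seventh flat nine chord is D-flat, F, A-flat, C-flat, E-double-flat.
Comparing with the voicing, the minor 9th (9th) — E-double-flat — is absent.

E-double-flat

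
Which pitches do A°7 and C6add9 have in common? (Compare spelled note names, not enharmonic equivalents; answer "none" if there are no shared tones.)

A, C

A°7: A C Eb Gb
C6add9: C E G A D
Common to both → A, C.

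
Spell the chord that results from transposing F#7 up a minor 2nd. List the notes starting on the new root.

G B D F

A minor 2nd up from F# is G, so the new chord is G dominant seventh.
G — root
B — major 3rd
D — perfect 5th
F — minor 7th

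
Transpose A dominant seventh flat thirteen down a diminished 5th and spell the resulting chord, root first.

A diminished 5th down from A is D-sharp, so the new chord is D-sharp dominant seventh flat thirteen.
Root: D-sharp
Major 3rd (3rd): F-double-sharp
Perfect 5th (5th): A-sharp
Minor 7th (7th): C-sharp
Minor 13th (13th): B

D-sharp F-double-sharp A-sharp C-sharp B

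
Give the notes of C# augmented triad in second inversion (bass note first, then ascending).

G-double-sharp, C-sharp, E-sharp

In root position, C# augmented triad is C-sharp–E-sharp–G-double-sharp.
Second inversion puts the fifth (G-double-sharp) in the bass.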